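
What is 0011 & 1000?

AND: 1 only when both bits are 1
  0011
& 1000
------
  0000
Decimal: 3 & 8 = 0



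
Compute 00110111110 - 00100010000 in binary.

Method 1 - Direct subtraction (column by column from the right: bit − bit − borrow-in; if negative, add 2 and borrow 1 from the next column):
borrow: 00000000000
        00110111110
-       00100010000
-------------------
        00010101110

Method 2 - Add two's complement:
Two's complement of 00100010000: invert → 11011101111, add 1 → 11011110000
  00110111110
+ 11011110000
-------------
 100010101110  (end carry out of the top bit = 1)
Discarding the end carry: 00010101110
Decimal check:
  00110111110 = 256 + 128 + 32 + 16 + 8 + 4 + 2 = 446
  00100010000 = 256 + 16 = 272
  446 - 272 = 174, and 00010101110 = 128 + 32 + 8 + 4 + 2 = 174 ✓



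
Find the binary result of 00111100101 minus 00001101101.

Method 1 - Direct subtraction (column by column from the right: bit − bit − borrow-in; if negative, add 2 and borrow 1 from the next column):
borrow: 00011110000
        00111100101
-       00001101101
-------------------
        00101111000

Method 2 - Add two's complement:
Two's complement of 00001101101: invert → 11110010010, add 1 → 11110010011
  00111100101
+ 11110010011
-------------
 100101111000  (end carry out of the top bit = 1)
Discarding the end carry: 00101111000
Decimal check:
  00111100101 = 256 + 128 + 64 + 32 + 4 + 1 = 485
  00001101101 = 64 + 32 + 8 + 4 + 1 = 109
  485 - 109 = 376, and 00101111000 = 256 + 64 + 32 + 16 + 8 = 376 ✓



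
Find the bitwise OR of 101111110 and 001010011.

OR: 1 when either bit is 1
  101111110
| 001010011
-----------
  101111111
Decimal: 382 | 83 = 383



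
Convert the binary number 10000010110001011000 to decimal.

Sum of powers of 2 for each 1-bit:
2^3 + 2^4 + 2^6 + 2^10 + 2^11 + 2^13 + 2^19
= 8 + 16 + 64 + 1024 + 2048 + 8192 + 524288
= 535640



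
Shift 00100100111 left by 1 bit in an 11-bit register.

Original: 00100100111 (decimal 295)
Shift left by 1 position
Append 1 zero on the right
Result: 01001001110 (decimal 590)
Equivalent: 295 << 1 = 295 × 2^1 = 590



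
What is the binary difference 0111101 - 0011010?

Method 1 - Direct subtraction (column by column from the right: bit − bit − borrow-in; if negative, add 2 and borrow 1 from the next column):
borrow: 0000100
        0111101
-       0011010
---------------
        0100011

Method 2 - Add two's complement:
Two's complement of 0011010: invert → 1100101, add 1 → 1100110
  0111101
+ 1100110
---------
 10100011  (end carry out of the top bit = 1)
Discarding the end carry: 0100011
Decimal check:
  0111101 = 32 + 16 + 8 + 4 + 1 = 61
  0011010 = 16 + 8 + 2 = 26
  61 - 26 = 35, and 0100011 = 32 + 2 + 1 = 35 ✓



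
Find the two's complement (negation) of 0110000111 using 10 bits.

Original: 0110000111
Step 1 - Invert all bits: 1001111000
Step 2 - Add 1: 1001111001
Verification: 0110000111 + 1001111001 = 10000000000; discarding the end carry (carry out of the top bit) leaves the 10-bit value 0000000000, as required for x + (-x)



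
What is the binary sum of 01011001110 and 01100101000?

Add column by column from the right: bit + bit + carry-in; write the sum mod 2, carry 1 when the sum is 2 or 3.
carry:  10000010000
        01011001110
+       01100101000
-------------------
       010111110110
(the carry out of the leftmost column, 0, becomes the leading bit)
Decimal check:
  01011001110 = 512 + 128 + 64 + 8 + 4 + 2 = 718
  01100101000 = 512 + 256 + 32 + 8 = 808
  718 + 808 = 1526, and 010111110110 = 1024 + 256 + 128 + 64 + 32 + 16 + 4 + 2 = 1526 ✓



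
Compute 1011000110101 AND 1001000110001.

AND: 1 only when both bits are 1
  1011000110101
& 1001000110001
---------------
  1001000110001
Decimal: 5685 & 4657 = 4657



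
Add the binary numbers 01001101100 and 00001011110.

Add column by column from the right: bit + bit + carry-in; write the sum mod 2, carry 1 when the sum is 2 or 3.
carry:  00011111000
        01001101100
+       00001011110
-------------------
       001011001010
(the carry out of the leftmost column, 0, becomes the leading bit)
Decimal check:
  01001101100 = 512 + 64 + 32 + 8 + 4 = 620
  00001011110 = 64 + 16 + 8 + 4 + 2 = 94
  620 + 94 = 714, and 001011001010 = 512 + 128 + 64 + 8 + 2 = 714 ✓



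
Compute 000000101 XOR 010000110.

XOR: 1 when bits differ
  000000101
^ 010000110
-----------
  010000011
Decimal: 5 ^ 134 = 131



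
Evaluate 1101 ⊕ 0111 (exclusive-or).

XOR: 1 when bits differ
  1101
^ 0111
------
  1010
Decimal: 13 ^ 7 = 10



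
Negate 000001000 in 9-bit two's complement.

Original: 000001000
Step 1 - Invert all bits: 111110111
Step 2 - Add 1: 111111000
Verification: 000001000 + 111111000 = 1000000000; discarding the end carry (carry out of the top bit) leaves the 9-bit value 000000000, as required for x + (-x)



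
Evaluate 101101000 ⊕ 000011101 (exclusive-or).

XOR: 1 when bits differ
  101101000
^ 000011101
-----------
  101110101
Decimal: 360 ^ 29 = 373



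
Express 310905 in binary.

Using repeated division by 2:
310905 ÷ 2 = 155452 remainder 1
155452 ÷ 2 = 77726 remainder 0
77726 ÷ 2 = 38863 remainder 0
38863 ÷ 2 = 19431 remainder 1
19431 ÷ 2 = 9715 remainder 1
9715 ÷ 2 = 4857 remainder 1
4857 ÷ 2 = 2428 remainder 1
2428 ÷ 2 = 1214 remainder 0
1214 ÷ 2 = 607 remainder 0
607 ÷ 2 = 303 remainder 1
303 ÷ 2 = 151 remainder 1
151 ÷ 2 = 75 remainder 1
75 ÷ 2 = 37 remainder 1
37 ÷ 2 = 18 remainder 1
18 ÷ 2 = 9 remainder 0
9 ÷ 2 = 4 remainder 1
4 ÷ 2 = 2 remainder 0
2 ÷ 2 = 1 remainder 0
1 ÷ 2 = 0 remainder 1
Reading remainders bottom to top: 1001011111001111001



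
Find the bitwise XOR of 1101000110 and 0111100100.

XOR: 1 when bits differ
  1101000110
^ 0111100100
------------
  1010100010
Decimal: 838 ^ 484 = 674



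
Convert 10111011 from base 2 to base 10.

Sum of powers of 2 for each 1-bit:
2^0 + 2^1 + 2^3 + 2^4 + 2^5 + 2^7
= 1 + 2 + 8 + 16 + 32 + 128
= 187



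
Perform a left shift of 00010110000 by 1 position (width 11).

Original: 00010110000 (decimal 176)
Shift left by 1 position
Append 1 zero on the right
Result: 00101100000 (decimal 352)
Equivalent: 176 << 1 = 176 × 2^1 = 352



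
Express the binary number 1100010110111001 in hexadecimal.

Group into 4-bit nibbles from right:
  1100 = C
  0101 = 5
  1011 = B
  1001 = 9
Result: C5B9



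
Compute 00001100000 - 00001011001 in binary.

Method 1 - Direct subtraction (column by column from the right: bit − bit − borrow-in; if negative, add 2 and borrow 1 from the next column):
borrow: 00000111110
        00001100000
-       00001011001
-------------------
        00000000111

Method 2 - Add two's complement:
Two's complement of 00001011001: invert → 11110100110, add 1 → 11110100111
  00001100000
+ 11110100111
-------------
 100000000111  (end carry out of the top bit = 1)
Discarding the end carry: 00000000111
Decimal check:
  00001100000 = 64 + 32 = 96
  00001011001 = 64 + 16 + 8 + 1 = 89
  96 - 89 = 7, and 00000000111 = 4 + 2 + 1 = 7 ✓



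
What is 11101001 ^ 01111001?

XOR: 1 when bits differ
  11101001
^ 01111001
----------
  10010000
Decimal: 233 ^ 121 = 144



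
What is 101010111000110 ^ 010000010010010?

XOR: 1 when bits differ
  101010111000110
^ 010000010010010
-----------------
  111010101010100
Decimal: 21958 ^ 8338 = 30036



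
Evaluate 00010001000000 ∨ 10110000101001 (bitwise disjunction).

OR: 1 when either bit is 1
  00010001000000
| 10110000101001
----------------
  10110001101001
Decimal: 1088 | 11305 = 11369



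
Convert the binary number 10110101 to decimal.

Sum of powers of 2 for each 1-bit:
2^0 + 2^2 + 2^4 + 2^5 + 2^7
= 1 + 4 + 16 + 32 + 128
= 181



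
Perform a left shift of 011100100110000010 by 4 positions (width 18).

Original: 011100100110000010 (decimal 117122)
Shift left by 4 positions
Append 4 zeros on the right and drop the 4 high bits that overflow the 18-bit width
Result: 001001100000100000 (decimal 38944)
Equivalent: 117122 << 4 = 117122 × 2^4 = 1873952, truncated to 18 bits = 38944



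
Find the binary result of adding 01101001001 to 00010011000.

Add column by column from the right: bit + bit + carry-in; write the sum mod 2, carry 1 when the sum is 2 or 3.
carry:  00000110000
        01101001001
+       00010011000
-------------------
       001111100001
(the carry out of the leftmost column, 0, becomes the leading bit)
Decimal check:
  01101001001 = 512 + 256 + 64 + 8 + 1 = 841
  00010011000 = 128 + 16 + 8 = 152
  841 + 152 = 993, and 001111100001 = 512 + 256 + 128 + 64 + 32 + 1 = 993 ✓



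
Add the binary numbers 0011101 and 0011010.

Add column by column from the right: bit + bit + carry-in; write the sum mod 2, carry 1 when the sum is 2 or 3.
carry:  0110000
        0011101
+       0011010
---------------
       00110111
(the carry out of the leftmost column, 0, becomes the leading bit)
Decimal check:
  0011101 = 16 + 8 + 4 + 1 = 29
  0011010 = 16 + 8 + 2 = 26
  29 + 26 = 55, and 00110111 = 32 + 16 + 4 + 2 + 1 = 55 ✓



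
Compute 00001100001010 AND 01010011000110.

AND: 1 only when both bits are 1
  00001100001010
& 01010011000110
----------------
  00000000000010
Decimal: 778 & 5318 = 2



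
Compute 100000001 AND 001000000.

AND: 1 only when both bits are 1
  100000001
& 001000000
-----------
  000000000
Decimal: 257 & 64 = 0



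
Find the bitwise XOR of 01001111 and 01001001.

XOR: 1 when bits differ
  01001111
^ 01001001
----------
  00000110
Decimal: 79 ^ 73 = 6



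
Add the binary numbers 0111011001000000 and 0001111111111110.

Add column by column from the right: bit + bit + carry-in; write the sum mod 2, carry 1 when the sum is 2 or 3.
carry:  1111111110000000
        0111011001000000
+       0001111111111110
------------------------
       01001011000111110
(the carry out of the leftmost column, 0, becomes the leading bit)
Decimal check:
  0111011001000000 = 16384 + 8192 + 4096 + 1024 + 512 + 64 = 30272
  0001111111111110 = 4096 + 2048 + 1024 + 512 + 256 + 128 + 64 + 32 + 16 + 8 + 4 + 2 = 8190
  30272 + 8190 = 38462, and 01001011000111110 = 32768 + 4096 + 1024 + 512 + 32 + 16 + 8 + 4 + 2 = 38462 ✓



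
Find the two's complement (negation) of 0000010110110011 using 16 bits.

Original: 0000010110110011
Step 1 - Invert all bits: 1111101001001100
Step 2 - Add 1: 1111101001001101
Verification: 0000010110110011 + 1111101001001101 = 10000000000000000; discarding the end carry (carry out of the top bit) leaves the 16-bit value 0000000000000000, as required for x + (-x)



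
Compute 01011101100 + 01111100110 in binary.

Add column by column from the right: bit + bit + carry-in; write the sum mod 2, carry 1 when the sum is 2 or 3.
carry:  11111011000
        01011101100
+       01111100110
-------------------
       011011010010
(the carry out of the leftmost column, 0, becomes the leading bit)
Decimal check:
  01011101100 = 512 + 128 + 64 + 32 + 8 + 4 = 748
  01111100110 = 512 + 256 + 128 + 64 + 32 + 4 + 2 = 998
  748 + 998 = 1746, and 011011010010 = 1024 + 512 + 128 + 64 + 16 + 2 = 1746 ✓



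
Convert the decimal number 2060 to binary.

Using repeated division by 2:
2060 ÷ 2 = 1030 remainder 0
1030 ÷ 2 = 515 remainder 0
515 ÷ 2 = 257 remainder 1
257 ÷ 2 = 128 remainder 1
128 ÷ 2 = 64 remainder 0
64 ÷ 2 = 32 remainder 0
32 ÷ 2 = 16 remainder 0
16 ÷ 2 = 8 remainder 0
8 ÷ 2 = 4 remainder 0
4 ÷ 2 = 2 remainder 0
2 ÷ 2 = 1 remainder 0
1 ÷ 2 = 0 remainder 1
Reading remainders bottom to top: 100000001100



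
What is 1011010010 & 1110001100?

AND: 1 only when both bits are 1
  1011010010
& 1110001100
------------
  1010000000
Decimal: 722 & 908 = 640



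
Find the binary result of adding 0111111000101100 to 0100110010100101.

Add column by column from the right: bit + bit + carry-in; write the sum mod 2, carry 1 when the sum is 2 or 3.
carry:  1111100001011000
        0111111000101100
+       0100110010100101
------------------------
       01100101011010001
(the carry out of the leftmost column, 0, becomes the leading bit)
Decimal check:
  0111111000101100 = 16384 + 8192 + 4096 + 2048 + 1024 + 512 + 32 + 8 + 4 = 32300
  0100110010100101 = 16384 + 2048 + 1024 + 128 + 32 + 4 + 1 = 19621
  32300 + 19621 = 51921, and 01100101011010001 = 32768 + 16384 + 2048 + 512 + 128 + 64 + 16 + 1 = 51921 ✓



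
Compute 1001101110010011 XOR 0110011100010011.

XOR: 1 when bits differ
  1001101110010011
^ 0110011100010011
------------------
  1111110010000000
Decimal: 39827 ^ 26387 = 64640



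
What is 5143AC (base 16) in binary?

Convert each hex digit to 4 bits:
  5 = 0101
  1 = 0001
  4 = 0100
  3 = 0011
  A = 1010
  C = 1100
Concatenate: 010100010100001110101100



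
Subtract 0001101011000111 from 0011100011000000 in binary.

Method 1 - Direct subtraction (column by column from the right: bit − bit − borrow-in; if negative, add 2 and borrow 1 from the next column):
borrow: 0011111111111110
        0011100011000000
-       0001101011000111
------------------------
        0001110111111001

Method 2 - Add two's complement:
Two's complement of 0001101011000111: invert → 1110010100111000, add 1 → 1110010100111001
  0011100011000000
+ 1110010100111001
------------------
 10001110111111001  (end carry out of the top bit = 1)
Discarding the end carry: 0001110111111001
Decimal check:
  0011100011000000 = 8192 + 4096 + 2048 + 128 + 64 = 14528
  0001101011000111 = 4096 + 2048 + 512 + 128 + 64 + 4 + 2 + 1 = 6855
  14528 - 6855 = 7673, and 0001110111111001 = 4096 + 2048 + 1024 + 256 + 128 + 64 + 32 + 16 + 8 + 1 = 7673 ✓



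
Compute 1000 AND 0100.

AND: 1 only when both bits are 1
  1000
& 0100
------
  0000
Decimal: 8 & 4 = 0



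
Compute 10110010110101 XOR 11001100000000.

XOR: 1 when bits differ
  10110010110101
^ 11001100000000
----------------
  01111110110101
Decimal: 11445 ^ 13056 = 8117



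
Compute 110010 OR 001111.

OR: 1 when either bit is 1
  110010
| 001111
--------
  111111
Decimal: 50 | 15 = 63



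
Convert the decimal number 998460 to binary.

Using repeated division by 2:
998460 ÷ 2 = 499230 remainder 0
499230 ÷ 2 = 249615 remainder 0
249615 ÷ 2 = 124807 remainder 1
124807 ÷ 2 = 62403 remainder 1
62403 ÷ 2 = 31201 remainder 1
31201 ÷ 2 = 15600 remainder 1
15600 ÷ 2 = 7800 remainder 0
7800 ÷ 2 = 3900 remainder 0
3900 ÷ 2 = 1950 remainder 0
1950 ÷ 2 = 975 remainder 0
975 ÷ 2 = 487 remainder 1
487 ÷ 2 = 243 remainder 1
243 ÷ 2 = 121 remainder 1
121 ÷ 2 = 60 remainder 1
60 ÷ 2 = 30 remainder 0
30 ÷ 2 = 15 remainder 0
15 ÷ 2 = 7 remainder 1
7 ÷ 2 = 3 remainder 1
3 ÷ 2 = 1 remainder 1
1 ÷ 2 = 0 remainder 1
Reading remainders bottom to top: 11110011110000111100



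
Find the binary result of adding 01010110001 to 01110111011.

Add column by column from the right: bit + bit + carry-in; write the sum mod 2, carry 1 when the sum is 2 or 3.
carry:  11101100110
        01010110001
+       01110111011
-------------------
       011001101100
(the carry out of the leftmost column, 0, becomes the leading bit)
Decimal check:
  01010110001 = 512 + 128 + 32 + 16 + 1 = 689
  01110111011 = 512 + 256 + 128 + 32 + 16 + 8 + 2 + 1 = 955
  689 + 955 = 1644, and 011001101100 = 1024 + 512 + 64 + 32 + 8 + 4 = 1644 ✓



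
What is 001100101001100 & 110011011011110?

AND: 1 only when both bits are 1
  001100101001100
& 110011011011110
-----------------
  000000001001100
Decimal: 6476 & 26334 = 76



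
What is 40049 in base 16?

Using repeated division by 16 (digits 10–15 are A–F):
40049 ÷ 16 = 2503 remainder 1
2503 ÷ 16 = 156 remainder 7
156 ÷ 16 = 9 remainder 12 (C)
9 ÷ 16 = 0 remainder 9
Reading remainders bottom to top: 9C71



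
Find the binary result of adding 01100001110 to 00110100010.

Add column by column from the right: bit + bit + carry-in; write the sum mod 2, carry 1 when the sum is 2 or 3.
carry:  11000011100
        01100001110
+       00110100010
-------------------
       010010110000
(the carry out of the leftmost column, 0, becomes the leading bit)
Decimal check:
  01100001110 = 512 + 256 + 8 + 4 + 2 = 782
  00110100010 = 256 + 128 + 32 + 2 = 418
  782 + 418 = 1200, and 010010110000 = 1024 + 128 + 32 + 16 = 1200 ✓



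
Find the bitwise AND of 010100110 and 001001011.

AND: 1 only when both bits are 1
  010100110
& 001001011
-----------
  000000010
Decimal: 166 & 75 = 2



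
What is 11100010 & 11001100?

AND: 1 only when both bits are 1
  11100010
& 11001100
----------
  11000000
Decimal: 226 & 204 = 192



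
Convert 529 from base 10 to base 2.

Using repeated division by 2:
529 ÷ 2 = 264 remainder 1
264 ÷ 2 = 132 remainder 0
132 ÷ 2 = 66 remainder 0
66 ÷ 2 = 33 remainder 0
33 ÷ 2 = 16 remainder 1
16 ÷ 2 = 8 remainder 0
8 ÷ 2 = 4 remainder 0
4 ÷ 2 = 2 remainder 0
2 ÷ 2 = 1 remainder 0
1 ÷ 2 = 0 remainder 1
Reading remainders bottom to top: 1000010001



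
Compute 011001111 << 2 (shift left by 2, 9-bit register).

Original: 011001111 (decimal 207)
Shift left by 2 positions
Append 2 zeros on the right and drop the 2 high bits that overflow the 9-bit width
Result: 100111100 (decimal 316)
Equivalent: 207 << 2 = 207 × 2^2 = 828, truncated to 9 bits = 316



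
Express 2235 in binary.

Using repeated division by 2:
2235 ÷ 2 = 1117 remainder 1
1117 ÷ 2 = 558 remainder 1
558 ÷ 2 = 279 remainder 0
279 ÷ 2 = 139 remainder 1
139 ÷ 2 = 69 remainder 1
69 ÷ 2 = 34 remainder 1
34 ÷ 2 = 17 remainder 0
17 ÷ 2 = 8 remainder 1
8 ÷ 2 = 4 remainder 0
4 ÷ 2 = 2 remainder 0
2 ÷ 2 = 1 remainder 0
1 ÷ 2 = 0 remainder 1
Reading remainders bottom to top: 100010111011



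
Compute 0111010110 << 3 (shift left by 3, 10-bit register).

Original: 0111010110 (decimal 470)
Shift left by 3 positions
Append 3 zeros on the right and drop the 3 high bits that overflow the 10-bit width
Result: 1010110000 (decimal 688)
Equivalent: 470 << 3 = 470 × 2^3 = 3760, truncated to 10 bits = 688



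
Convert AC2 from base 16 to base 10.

Expand by place value (powers of 16):
Digit values: A = 10, C = 12
AC2 = 10 × 16^2 + 12 × 16^1 + 2 × 16^0
= 10 × 256 + 12 × 16 + 2 × 1
= 2560 + 192 + 2
= 2754



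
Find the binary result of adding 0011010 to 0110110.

Add column by column from the right: bit + bit + carry-in; write the sum mod 2, carry 1 when the sum is 2 or 3.
carry:  1111100
        0011010
+       0110110
---------------
       01010000
(the carry out of the leftmost column, 0, becomes the leading bit)
Decimal check:
  0011010 = 16 + 8 + 2 = 26
  0110110 = 32 + 16 + 4 + 2 = 54
  26 + 54 = 80, and 01010000 = 64 + 16 = 80 ✓



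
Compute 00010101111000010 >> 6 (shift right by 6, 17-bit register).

Original: 00010101111000010 (decimal 11202)
Shift right by 6 positions
Drop the 6 low bits; fill with zeros on the left
Result: 00000000010101111 (decimal 175)
Equivalent: 11202 >> 6 = 11202 ÷ 2^6 = 175



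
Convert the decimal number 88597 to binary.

Using repeated division by 2:
88597 ÷ 2 = 44298 remainder 1
44298 ÷ 2 = 22149 remainder 0
22149 ÷ 2 = 11074 remainder 1
11074 ÷ 2 = 5537 remainder 0
5537 ÷ 2 = 2768 remainder 1
2768 ÷ 2 = 1384 remainder 0
1384 ÷ 2 = 692 remainder 0
692 ÷ 2 = 346 remainder 0
346 ÷ 2 = 173 remainder 0
173 ÷ 2 = 86 remainder 1
86 ÷ 2 = 43 remainder 0
43 ÷ 2 = 21 remainder 1
21 ÷ 2 = 10 remainder 1
10 ÷ 2 = 5 remainder 0
5 ÷ 2 = 2 remainder 1
2 ÷ 2 = 1 remainder 0
1 ÷ 2 = 0 remainder 1
Reading remainders bottom to top: 10101101000010101



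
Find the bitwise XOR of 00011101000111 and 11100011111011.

XOR: 1 when bits differ
  00011101000111
^ 11100011111011
----------------
  11111110111100
Decimal: 1863 ^ 14587 = 16316



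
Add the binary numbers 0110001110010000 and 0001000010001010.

Add column by column from the right: bit + bit + carry-in; write the sum mod 2, carry 1 when the sum is 2 or 3.
carry:  0000011100000000
        0110001110010000
+       0001000010001010
------------------------
       00111010000011010
(the carry out of the leftmost column, 0, becomes the leading bit)
Decimal check:
  0110001110010000 = 16384 + 8192 + 512 + 256 + 128 + 16 = 25488
  0001000010001010 = 4096 + 128 + 8 + 2 = 4234
  25488 + 4234 = 29722, and 00111010000011010 = 16384 + 8192 + 4096 + 1024 + 16 + 8 + 2 = 29722 ✓



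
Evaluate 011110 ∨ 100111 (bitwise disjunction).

OR: 1 when either bit is 1
  011110
| 100111
--------
  111111
Decimal: 30 | 39 = 63



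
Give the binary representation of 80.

Using repeated division by 2:
80 ÷ 2 = 40 remainder 0
40 ÷ 2 = 20 remainder 0
20 ÷ 2 = 10 remainder 0
10 ÷ 2 = 5 remainder 0
5 ÷ 2 = 2 remainder 1
2 ÷ 2 = 1 remainder 0
1 ÷ 2 = 0 remainder 1
Reading remainders bottom to top: 1010000



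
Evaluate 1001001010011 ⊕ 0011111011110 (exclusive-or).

XOR: 1 when bits differ
  1001001010011
^ 0011111011110
---------------
  1010110001101
Decimal: 4691 ^ 2014 = 5517



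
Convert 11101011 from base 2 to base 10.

Sum of powers of 2 for each 1-bit:
2^0 + 2^1 + 2^3 + 2^5 + 2^6 + 2^7
= 1 + 2 + 8 + 32 + 64 + 128
= 235



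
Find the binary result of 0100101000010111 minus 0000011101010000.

Method 1 - Direct subtraction (column by column from the right: bit − bit − borrow-in; if negative, add 2 and borrow 1 from the next column):
borrow: 0000111110000000
        0100101000010111
-       0000011101010000
------------------------
        0100001011000111

Method 2 - Add two's complement:
Two's complement of 0000011101010000: invert → 1111100010101111, add 1 → 1111100010110000
  0100101000010111
+ 1111100010110000
------------------
 10100001011000111  (end carry out of the top bit = 1)
Discarding the end carry: 0100001011000111
Decimal check:
  0100101000010111 = 16384 + 2048 + 512 + 16 + 4 + 2 + 1 = 18967
  0000011101010000 = 1024 + 512 + 256 + 64 + 16 = 1872
  18967 - 1872 = 17095, and 0100001011000111 = 16384 + 512 + 128 + 64 + 4 + 2 + 1 = 17095 ✓



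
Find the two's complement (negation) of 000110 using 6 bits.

Original: 000110
Step 1 - Invert all bits: 111001
Step 2 - Add 1: 111010
Verification: 000110 + 111010 = 1000000; discarding the end carry (carry out of the top bit) leaves the 6-bit value 000000, as required for x + (-x)



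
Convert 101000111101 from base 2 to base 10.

Sum of powers of 2 for each 1-bit:
2^0 + 2^2 + 2^3 + 2^4 + 2^5 + 2^9 + 2^11
= 1 + 4 + 8 + 16 + 32 + 512 + 2048
= 2621



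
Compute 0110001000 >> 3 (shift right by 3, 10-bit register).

Original: 0110001000 (decimal 392)
Shift right by 3 positions
Drop the 3 low bits; fill with zeros on the left
Result: 0000110001 (decimal 49)
Equivalent: 392 >> 3 = 392 ÷ 2^3 = 49



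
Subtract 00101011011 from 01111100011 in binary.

Method 1 - Direct subtraction (column by column from the right: bit − bit − borrow-in; if negative, add 2 and borrow 1 from the next column):
borrow: 00000110000
        01111100011
-       00101011011
-------------------
        01010001000

Method 2 - Add two's complement:
Two's complement of 00101011011: invert → 11010100100, add 1 → 11010100101
  01111100011
+ 11010100101
-------------
 101010001000  (end carry out of the top bit = 1)
Discarding the end carry: 01010001000
Decimal check:
  01111100011 = 512 + 256 + 128 + 64 + 32 + 2 + 1 = 995
  00101011011 = 256 + 64 + 16 + 8 + 2 + 1 = 347
  995 - 347 = 648, and 01010001000 = 512 + 128 + 8 = 648 ✓



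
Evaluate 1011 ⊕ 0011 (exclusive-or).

XOR: 1 when bits differ
  1011
^ 0011
------
  1000
Decimal: 11 ^ 3 = 8



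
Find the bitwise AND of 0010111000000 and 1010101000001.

AND: 1 only when both bits are 1
  0010111000000
& 1010101000001
---------------
  0010101000000
Decimal: 1472 & 5441 = 1344



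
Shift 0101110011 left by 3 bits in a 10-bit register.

Original: 0101110011 (decimal 371)
Shift left by 3 positions
Append 3 zeros on the right and drop the 3 high bits that overflow the 10-bit width
Result: 1110011000 (decimal 920)
Equivalent: 371 << 3 = 371 × 2^3 = 2968, truncated to 10 bits = 920



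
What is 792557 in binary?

Using repeated division by 2:
792557 ÷ 2 = 396278 remainder 1
396278 ÷ 2 = 198139 remainder 0
198139 ÷ 2 = 99069 remainder 1
99069 ÷ 2 = 49534 remainder 1
49534 ÷ 2 = 24767 remainder 0
24767 ÷ 2 = 12383 remainder 1
12383 ÷ 2 = 6191 remainder 1
6191 ÷ 2 = 3095 remainder 1
3095 ÷ 2 = 1547 remainder 1
1547 ÷ 2 = 773 remainder 1
773 ÷ 2 = 386 remainder 1
386 ÷ 2 = 193 remainder 0
193 ÷ 2 = 96 remainder 1
96 ÷ 2 = 48 remainder 0
48 ÷ 2 = 24 remainder 0
24 ÷ 2 = 12 remainder 0
12 ÷ 2 = 6 remainder 0
6 ÷ 2 = 3 remainder 0
3 ÷ 2 = 1 remainder 1
1 ÷ 2 = 0 remainder 1
Reading remainders bottom to top: 11000001011111101101



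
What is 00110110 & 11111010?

AND: 1 only when both bits are 1
  00110110
& 11111010
----------
  00110010
Decimal: 54 & 250 = 50



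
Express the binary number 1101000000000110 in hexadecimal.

Group into 4-bit nibbles from right:
  1101 = D
  0000 = 0
  0000 = 0
  0110 = 6
Result: D006



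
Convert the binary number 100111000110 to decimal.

Sum of powers of 2 for each 1-bit:
2^1 + 2^2 + 2^6 + 2^7 + 2^8 + 2^11
= 2 + 4 + 64 + 128 + 256 + 2048
= 2502



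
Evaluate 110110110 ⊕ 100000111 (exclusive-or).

XOR: 1 when bits differ
  110110110
^ 100000111
-----------
  010110001
Decimal: 438 ^ 263 = 177



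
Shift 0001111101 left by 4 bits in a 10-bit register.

Original: 0001111101 (decimal 125)
Shift left by 4 positions
Append 4 zeros on the right and drop the 4 high bits that overflow the 10-bit width
Result: 1111010000 (decimal 976)
Equivalent: 125 << 4 = 125 × 2^4 = 2000, truncated to 10 bits = 976



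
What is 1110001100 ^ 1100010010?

XOR: 1 when bits differ
  1110001100
^ 1100010010
------------
  0010011110
Decimal: 908 ^ 786 = 158



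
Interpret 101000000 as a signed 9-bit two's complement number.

Binary: 101000000
Sign bit: 1 (negative)
Invert: 010111111
Add 1:  011000000
Magnitude: 011000000 = 128 + 64 = 192
Value: -192



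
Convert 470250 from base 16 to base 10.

Expand by place value (powers of 16):
470250 = 4 × 16^5 + 7 × 16^4 + 0 × 16^3 + 2 × 16^2 + 5 × 16^1 + 0 × 16^0
= 4 × 1048576 + 7 × 65536 + 0 × 4096 + 2 × 256 + 5 × 16 + 0 × 1
= 4194304 + 458752 + 0 + 512 + 80 + 0
= 4653648



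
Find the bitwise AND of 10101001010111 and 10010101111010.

AND: 1 only when both bits are 1
  10101001010111
& 10010101111010
----------------
  10000001010010
Decimal: 10839 & 9594 = 8274



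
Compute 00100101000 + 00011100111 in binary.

Add column by column from the right: bit + bit + carry-in; write the sum mod 2, carry 1 when the sum is 2 or 3.
carry:  01111000000
        00100101000
+       00011100111
-------------------
       001000001111
(the carry out of the leftmost column, 0, becomes the leading bit)
Decimal check:
  00100101000 = 256 + 32 + 8 = 296
  00011100111 = 128 + 64 + 32 + 4 + 2 + 1 = 231
  296 + 231 = 527, and 001000001111 = 512 + 8 + 4 + 2 + 1 = 527 ✓



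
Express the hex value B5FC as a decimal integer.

Expand by place value (powers of 16):
Digit values: B = 11, F = 15, C = 12
B5FC = 11 × 16^3 + 5 × 16^2 + 15 × 16^1 + 12 × 16^0
= 11 × 4096 + 5 × 256 + 15 × 16 + 12 × 1
= 45056 + 1280 + 240 + 12
= 46588



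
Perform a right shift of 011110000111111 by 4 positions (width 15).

Original: 011110000111111 (decimal 15423)
Shift right by 4 positions
Drop the 4 low bits; fill with zeros on the left
Result: 000001111000011 (decimal 963)
Equivalent: 15423 >> 4 = 15423 ÷ 2^4 = 963



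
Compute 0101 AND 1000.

AND: 1 only when both bits are 1
  0101
& 1000
------
  0000
Decimal: 5 & 8 = 0



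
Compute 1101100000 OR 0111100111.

OR: 1 when either bit is 1
  1101100000
| 0111100111
------------
  1111100111
Decimal: 864 | 487 = 999



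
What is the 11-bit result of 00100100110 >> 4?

Original: 00100100110 (decimal 294)
Shift right by 4 positions
Drop the 4 low bits; fill with zeros on the left
Result: 00000010010 (decimal 18)
Equivalent: 294 >> 4 = 294 ÷ 2^4 = 18



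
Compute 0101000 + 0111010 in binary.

Add column by column from the right: bit + bit + carry-in; write the sum mod 2, carry 1 when the sum is 2 or 3.
carry:  1110000
        0101000
+       0111010
---------------
       01100010
(the carry out of the leftmost column, 0, becomes the leading bit)
Decimal check:
  0101000 = 32 + 8 = 40
  0111010 = 32 + 16 + 8 + 2 = 58
  40 + 58 = 98, and 01100010 = 64 + 32 + 2 = 98 ✓



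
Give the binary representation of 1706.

Using repeated division by 2:
1706 ÷ 2 = 853 remainder 0
853 ÷ 2 = 426 remainder 1
426 ÷ 2 = 213 remainder 0
213 ÷ 2 = 106 remainder 1
106 ÷ 2 = 53 remainder 0
53 ÷ 2 = 26 remainder 1
26 ÷ 2 = 13 remainder 0
13 ÷ 2 = 6 remainder 1
6 ÷ 2 = 3 remainder 0
3 ÷ 2 = 1 remainder 1
1 ÷ 2 = 0 remainder 1
Reading remainders bottom to top: 11010101010



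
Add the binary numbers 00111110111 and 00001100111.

Add column by column from the right: bit + bit + carry-in; write the sum mod 2, carry 1 when the sum is 2 or 3.
carry:  01111001110
        00111110111
+       00001100111
-------------------
       001001011110
(the carry out of the leftmost column, 0, becomes the leading bit)
Decimal check:
  00111110111 = 256 + 128 + 64 + 32 + 16 + 4 + 2 + 1 = 503
  00001100111 = 64 + 32 + 4 + 2 + 1 = 103
  503 + 103 = 606, and 001001011110 = 512 + 64 + 16 + 8 + 4 + 2 = 606 ✓



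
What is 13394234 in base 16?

Using repeated division by 16 (digits 10–15 are A–F):
13394234 ÷ 16 = 837139 remainder 10 (A)
837139 ÷ 16 = 52321 remainder 3
52321 ÷ 16 = 3270 remainder 1
3270 ÷ 16 = 204 remainder 6
204 ÷ 16 = 12 remainder 12 (C)
12 ÷ 16 = 0 remainder 12 (C)
Reading remainders bottom to top: CC613A



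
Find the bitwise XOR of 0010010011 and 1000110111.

XOR: 1 when bits differ
  0010010011
^ 1000110111
------------
  1010100100
Decimal: 147 ^ 567 = 676



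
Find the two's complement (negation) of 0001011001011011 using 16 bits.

Original: 0001011001011011
Step 1 - Invert all bits: 1110100110100100
Step 2 - Add 1: 1110100110100101
Verification: 0001011001011011 + 1110100110100101 = 10000000000000000; discarding the end carry (carry out of the top bit) leaves the 16-bit value 0000000000000000, as required for x + (-x)



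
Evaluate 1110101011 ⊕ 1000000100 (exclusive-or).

XOR: 1 when bits differ
  1110101011
^ 1000000100
------------
  0110101111
Decimal: 939 ^ 516 = 431



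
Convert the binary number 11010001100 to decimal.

Sum of powers of 2 for each 1-bit:
2^2 + 2^3 + 2^7 + 2^9 + 2^10
= 4 + 8 + 128 + 512 + 1024
= 1676



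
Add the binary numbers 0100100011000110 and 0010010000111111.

Add column by column from the right: bit + bit + carry-in; write the sum mod 2, carry 1 when the sum is 2 or 3.
carry:  0000000111111100
        0100100011000110
+       0010010000111111
------------------------
       00110110100000101
(the carry out of the leftmost column, 0, becomes the leading bit)
Decimal check:
  0100100011000110 = 16384 + 2048 + 128 + 64 + 4 + 2 = 18630
  0010010000111111 = 8192 + 1024 + 32 + 16 + 8 + 4 + 2 + 1 = 9279
  18630 + 9279 = 27909, and 00110110100000101 = 16384 + 8192 + 2048 + 1024 + 256 + 4 + 1 = 27909 ✓



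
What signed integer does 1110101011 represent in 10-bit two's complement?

Binary: 1110101011
Sign bit: 1 (negative)
Invert: 0001010100
Add 1:  0001010101
Magnitude: 0001010101 = 64 + 16 + 4 + 1 = 85
Value: -85



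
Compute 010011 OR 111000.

OR: 1 when either bit is 1
  010011
| 111000
--------
  111011
Decimal: 19 | 56 = 59



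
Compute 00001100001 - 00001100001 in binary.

Method 1 - Direct subtraction (column by column from the right: bit − bit − borrow-in; if negative, add 2 and borrow 1 from the next column):
borrow: 00000000000
        00001100001
-       00001100001
-------------------
        00000000000

Method 2 - Add two's complement:
Two's complement of 00001100001: invert → 11110011110, add 1 → 11110011111
  00001100001
+ 11110011111
-------------
 100000000000  (end carry out of the top bit = 1)
Discarding the end carry: 00000000000
Decimal check:
  00001100001 = 64 + 32 + 1 = 97
  00001100001 = 64 + 32 + 1 = 97
  97 - 97 = 0, and 00000000000 = 0 ✓



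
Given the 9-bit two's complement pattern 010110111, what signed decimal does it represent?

Binary: 010110111
Sign bit: 0 (non-negative)
Read directly as an unsigned value:
010110111 = 128 + 32 + 16 + 4 + 2 + 1 = 183
Value: 183



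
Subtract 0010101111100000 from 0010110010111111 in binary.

Method 1 - Direct subtraction (column by column from the right: bit − bit − borrow-in; if negative, add 2 and borrow 1 from the next column):
borrow: 0000011110000000
        0010110010111111
-       0010101111100000
------------------------
        0000000011011111

Method 2 - Add two's complement:
Two's complement of 0010101111100000: invert → 1101010000011111, add 1 → 1101010000100000
  0010110010111111
+ 1101010000100000
------------------
 10000000011011111  (end carry out of the top bit = 1)
Discarding the end carry: 0000000011011111
Decimal check:
  0010110010111111 = 8192 + 2048 + 1024 + 128 + 32 + 16 + 8 + 4 + 2 + 1 = 11455
  0010101111100000 = 8192 + 2048 + 512 + 256 + 128 + 64 + 32 = 11232
  11455 - 11232 = 223, and 0000000011011111 = 128 + 64 + 16 + 8 + 4 + 2 + 1 = 223 ✓



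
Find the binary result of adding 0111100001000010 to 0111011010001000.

Add column by column from the right: bit + bit + carry-in; write the sum mod 2, carry 1 when the sum is 2 or 3.
carry:  1110000000000000
        0111100001000010
+       0111011010001000
------------------------
       01110111011001010
(the carry out of the leftmost column, 0, becomes the leading bit)
Decimal check:
  0111100001000010 = 16384 + 8192 + 4096 + 2048 + 64 + 2 = 30786
  0111011010001000 = 16384 + 8192 + 4096 + 1024 + 512 + 128 + 8 = 30344
  30786 + 30344 = 61130, and 01110111011001010 = 32768 + 16384 + 8192 + 2048 + 1024 + 512 + 128 + 64 + 8 + 2 = 61130 ✓



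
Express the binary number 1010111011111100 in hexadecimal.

Group into 4-bit nibbles from right:
  1010 = A
  1110 = E
  1111 = F
  1100 = C
Result: AEFC



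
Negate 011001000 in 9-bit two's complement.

Original: 011001000
Step 1 - Invert all bits: 100110111
Step 2 - Add 1: 100111000
Verification: 011001000 + 100111000 = 1000000000; discarding the end carry (carry out of the top bit) leaves the 9-bit value 000000000, as required for x + (-x)



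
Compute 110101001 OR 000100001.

OR: 1 when either bit is 1
  110101001
| 000100001
-----------
  110101001
Decimal: 425 | 33 = 425



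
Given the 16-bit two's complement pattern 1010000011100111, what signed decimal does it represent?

Binary: 1010000011100111
Sign bit: 1 (negative)
Invert: 0101111100011000
Add 1:  0101111100011001
Magnitude: 0101111100011001 = 16384 + 4096 + 2048 + 1024 + 512 + 256 + 16 + 8 + 1 = 24345
Value: -24345



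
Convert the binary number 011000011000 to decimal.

Sum of powers of 2 for each 1-bit:
2^3 + 2^4 + 2^9 + 2^10
= 8 + 16 + 512 + 1024
= 1560



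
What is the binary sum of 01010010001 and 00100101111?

Add column by column from the right: bit + bit + carry-in; write the sum mod 2, carry 1 when the sum is 2 or 3.
carry:  00001111110
        01010010001
+       00100101111
-------------------
       001111000000
(the carry out of the leftmost column, 0, becomes the leading bit)
Decimal check:
  01010010001 = 512 + 128 + 16 + 1 = 657
  00100101111 = 256 + 32 + 8 + 4 + 2 + 1 = 303
  657 + 303 = 960, and 001111000000 = 512 + 256 + 128 + 64 = 960 ✓



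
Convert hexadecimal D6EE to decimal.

Expand by place value (powers of 16):
Digit values: D = 13, E = 14
D6EE = 13 × 16^3 + 6 × 16^2 + 14 × 16^1 + 14 × 16^0
= 13 × 4096 + 6 × 256 + 14 × 16 + 14 × 1
= 53248 + 1536 + 224 + 14
= 55022



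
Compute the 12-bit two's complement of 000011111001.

Original: 000011111001
Step 1 - Invert all bits: 111100000110
Step 2 - Add 1: 111100000111
Verification: 000011111001 + 111100000111 = 1000000000000; discarding the end carry (carry out of the top bit) leaves the 12-bit value 000000000000, as required for x + (-x)



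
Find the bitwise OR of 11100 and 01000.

OR: 1 when either bit is 1
  11100
| 01000
-------
  11100
Decimal: 28 | 8 = 28



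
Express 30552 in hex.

Using repeated division by 16 (digits 10–15 are A–F):
30552 ÷ 16 = 1909 remainder 8
1909 ÷ 16 = 119 remainder 5
119 ÷ 16 = 7 remainder 7
7 ÷ 16 = 0 remainder 7
Reading remainders bottom to top: 7758



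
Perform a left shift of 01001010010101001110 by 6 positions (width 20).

Original: 01001010010101001110 (decimal 304462)
Shift left by 6 positions
Append 6 zeros on the right and drop the 6 high bits that overflow the 20-bit width
Result: 10010101001110000000 (decimal 611200)
Equivalent: 304462 << 6 = 304462 × 2^6 = 19485568, truncated to 20 bits = 611200



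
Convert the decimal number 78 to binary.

Using repeated division by 2:
78 ÷ 2 = 39 remainder 0
39 ÷ 2 = 19 remainder 1
19 ÷ 2 = 9 remainder 1
9 ÷ 2 = 4 remainder 1
4 ÷ 2 = 2 remainder 0
2 ÷ 2 = 1 remainder 0
1 ÷ 2 = 0 remainder 1
Reading remainders bottom to top: 1001110



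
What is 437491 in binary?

Using repeated division by 2:
437491 ÷ 2 = 218745 remainder 1
218745 ÷ 2 = 109372 remainder 1
109372 ÷ 2 = 54686 remainder 0
54686 ÷ 2 = 27343 remainder 0
27343 ÷ 2 = 13671 remainder 1
13671 ÷ 2 = 6835 remainder 1
6835 ÷ 2 = 3417 remainder 1
3417 ÷ 2 = 1708 remainder 1
1708 ÷ 2 = 854 remainder 0
854 ÷ 2 = 427 remainder 0
427 ÷ 2 = 213 remainder 1
213 ÷ 2 = 106 remainder 1
106 ÷ 2 = 53 remainder 0
53 ÷ 2 = 26 remainder 1
26 ÷ 2 = 13 remainder 0
13 ÷ 2 = 6 remainder 1
6 ÷ 2 = 3 remainder 0
3 ÷ 2 = 1 remainder 1
1 ÷ 2 = 0 remainder 1
Reading remainders bottom to top: 1101010110011110011



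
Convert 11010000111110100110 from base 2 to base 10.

Sum of powers of 2 for each 1-bit:
2^1 + 2^2 + 2^5 + 2^7 + 2^8 + 2^9 + 2^10 + 2^11 + 2^16 + 2^18 + 2^19
= 2 + 4 + 32 + 128 + 256 + 512 + 1024 + 2048 + 65536 + 262144 + 524288
= 855974



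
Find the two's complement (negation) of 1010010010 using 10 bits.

Original (sign bit 1, negative): 1010010010
Step 1 - Invert all bits: 0101101101
Step 2 - Add 1: 0101101110
Verification: 1010010010 + 0101101110 = 10000000000; discarding the end carry (carry out of the top bit) leaves the 10-bit value 0000000000, as required for x + (-x)



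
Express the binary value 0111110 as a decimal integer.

Sum of powers of 2 for each 1-bit:
2^1 + 2^2 + 2^3 + 2^4 + 2^5
= 2 + 4 + 8 + 16 + 32
= 62



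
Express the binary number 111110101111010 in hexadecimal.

Group into 4-bit nibbles from right:
  0111 = 7
  1101 = D
  0111 = 7
  1010 = A
Result: 7D7A



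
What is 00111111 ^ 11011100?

XOR: 1 when bits differ
  00111111
^ 11011100
----------
  11100011
Decimal: 63 ^ 220 = 227



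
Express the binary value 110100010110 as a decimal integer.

Sum of powers of 2 for each 1-bit:
2^1 + 2^2 + 2^4 + 2^8 + 2^10 + 2^11
= 2 + 4 + 16 + 256 + 1024 + 2048
= 3350



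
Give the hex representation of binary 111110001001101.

Group into 4-bit nibbles from right:
  0111 = 7
  1100 = C
  0100 = 4
  1101 = D
Result: 7C4D



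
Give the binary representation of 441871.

Using repeated division by 2:
441871 ÷ 2 = 220935 remainder 1
220935 ÷ 2 = 110467 remainder 1
110467 ÷ 2 = 55233 remainder 1
55233 ÷ 2 = 27616 remainder 1
27616 ÷ 2 = 13808 remainder 0
13808 ÷ 2 = 6904 remainder 0
6904 ÷ 2 = 3452 remainder 0
3452 ÷ 2 = 1726 remainder 0
1726 ÷ 2 = 863 remainder 0
863 ÷ 2 = 431 remainder 1
431 ÷ 2 = 215 remainder 1
215 ÷ 2 = 107 remainder 1
107 ÷ 2 = 53 remainder 1
53 ÷ 2 = 26 remainder 1
26 ÷ 2 = 13 remainder 0
13 ÷ 2 = 6 remainder 1
6 ÷ 2 = 3 remainder 0
3 ÷ 2 = 1 remainder 1
1 ÷ 2 = 0 remainder 1
Reading remainders bottom to top: 1101011111000001111

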